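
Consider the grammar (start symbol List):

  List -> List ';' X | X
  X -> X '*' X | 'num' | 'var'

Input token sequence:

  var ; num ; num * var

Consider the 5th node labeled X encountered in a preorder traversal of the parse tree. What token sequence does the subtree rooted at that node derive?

var

[List [List [List [X var]] ; [X num]] ; [X [X num] * [X var]]]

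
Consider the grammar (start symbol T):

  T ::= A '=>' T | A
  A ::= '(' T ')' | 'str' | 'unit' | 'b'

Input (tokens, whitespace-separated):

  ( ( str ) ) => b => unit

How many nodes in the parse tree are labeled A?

5

[T [A ( [T [A ( [T [A str]] )]] )] => [T [A b] => [T [A unit]]]]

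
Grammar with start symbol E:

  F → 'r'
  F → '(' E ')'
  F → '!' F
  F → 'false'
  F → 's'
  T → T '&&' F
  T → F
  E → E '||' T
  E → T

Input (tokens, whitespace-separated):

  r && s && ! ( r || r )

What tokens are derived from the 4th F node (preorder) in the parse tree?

[E [T [T [T [F r]] && [F s]] && [F ! [F ( [E [E [T [F r]]] || [T [F r]]] )]]]]

( r || r )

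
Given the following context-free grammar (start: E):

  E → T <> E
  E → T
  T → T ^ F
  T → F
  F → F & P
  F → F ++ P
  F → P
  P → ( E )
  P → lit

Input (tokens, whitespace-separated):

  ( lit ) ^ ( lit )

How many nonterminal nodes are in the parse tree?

[E [T [T [F [P ( [E [T [F [P lit]]]] )]]] ^ [F [P ( [E [T [F [P lit]]]] )]]]]

15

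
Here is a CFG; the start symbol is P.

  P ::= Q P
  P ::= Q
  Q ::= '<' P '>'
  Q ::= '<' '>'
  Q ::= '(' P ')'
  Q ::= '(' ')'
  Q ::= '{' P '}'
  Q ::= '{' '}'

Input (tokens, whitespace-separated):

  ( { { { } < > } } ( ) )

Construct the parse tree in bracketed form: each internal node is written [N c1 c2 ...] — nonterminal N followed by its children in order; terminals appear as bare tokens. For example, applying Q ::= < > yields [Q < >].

P
Q
( P )
( Q P )
( { P } P )
( { Q } P )
( { { P } } P )
( { { Q P } } P )
( { { { } P } } P )
( { { { } Q } } P )
( { { { } < > } } P )
( { { { } < > } } Q )
( { { { } < > } } ( ) )

[P [Q ( [P [Q { [P [Q { [P [Q { }] [P [Q < >]]] }]] }] [P [Q ( )]]] )]]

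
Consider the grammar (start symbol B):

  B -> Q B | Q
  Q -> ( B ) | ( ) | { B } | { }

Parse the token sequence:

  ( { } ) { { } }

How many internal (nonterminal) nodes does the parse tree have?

[B [Q ( [B [Q { }]] )] [B [Q { [B [Q { }]] }]]]

8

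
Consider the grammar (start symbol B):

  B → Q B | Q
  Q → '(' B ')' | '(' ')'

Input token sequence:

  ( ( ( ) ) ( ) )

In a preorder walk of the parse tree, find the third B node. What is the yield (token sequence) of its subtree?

( )

[B [Q ( [B [Q ( [B [Q ( )]] )] [B [Q ( )]]] )]]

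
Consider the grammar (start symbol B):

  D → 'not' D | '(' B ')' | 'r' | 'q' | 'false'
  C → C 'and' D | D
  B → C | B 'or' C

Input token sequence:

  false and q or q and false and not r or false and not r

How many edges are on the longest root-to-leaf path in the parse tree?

6

[B [B [B [C [C [D false]] and [D q]]] or [C [C [C [D q]] and [D false]] and [D not [D r]]]] or [C [C [D false]] and [D not [D r]]]]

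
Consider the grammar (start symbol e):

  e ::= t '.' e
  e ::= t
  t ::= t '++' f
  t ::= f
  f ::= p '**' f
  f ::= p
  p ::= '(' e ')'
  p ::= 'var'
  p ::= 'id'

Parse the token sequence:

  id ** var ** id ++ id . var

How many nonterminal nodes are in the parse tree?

[e [t [t [f [p id] ** [f [p var] ** [f [p id]]]]] ++ [f [p id]]] . [e [t [f [p var]]]]]

15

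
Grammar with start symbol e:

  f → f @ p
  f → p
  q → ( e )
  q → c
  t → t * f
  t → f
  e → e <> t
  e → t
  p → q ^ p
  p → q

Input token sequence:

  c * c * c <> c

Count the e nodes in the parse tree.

2

[e [e [t [t [t [f [p [q c]]]] * [f [p [q c]]]] * [f [p [q c]]]]] <> [t [f [p [q c]]]]]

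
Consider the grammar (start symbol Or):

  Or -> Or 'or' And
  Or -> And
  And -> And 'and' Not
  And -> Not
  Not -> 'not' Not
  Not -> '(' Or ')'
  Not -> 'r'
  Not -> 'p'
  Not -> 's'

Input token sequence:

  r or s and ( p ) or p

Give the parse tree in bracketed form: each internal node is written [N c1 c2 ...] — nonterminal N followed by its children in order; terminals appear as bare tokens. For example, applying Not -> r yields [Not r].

Or
Or or And
Or or And or And
And or And or And
Not or And or And
r or And or And
r or And and Not or And
r or Not and Not or And
r or s and Not or And
r or s and ( Or ) or And
r or s and ( And ) or And
r or s and ( Not ) or And
r or s and ( p ) or And
r or s and ( p ) or Not
r or s and ( p ) or p

[Or [Or [Or [And [Not r]]] or [And [And [Not s]] and [Not ( [Or [And [Not p]]] )]]] or [And [Not p]]]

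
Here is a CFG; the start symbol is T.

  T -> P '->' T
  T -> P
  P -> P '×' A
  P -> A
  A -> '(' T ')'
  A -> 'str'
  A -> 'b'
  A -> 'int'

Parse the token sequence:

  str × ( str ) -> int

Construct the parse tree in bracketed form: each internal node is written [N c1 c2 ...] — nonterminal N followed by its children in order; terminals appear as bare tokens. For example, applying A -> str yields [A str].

[T [P [P [A str]] × [A ( [T [P [A str]]] )]] -> [T [P [A int]]]]

T
P -> T
P × A -> T
A × A -> T
str × A -> T
str × ( T ) -> T
str × ( P ) -> T
str × ( A ) -> T
str × ( str ) -> T
str × ( str ) -> P
str × ( str ) -> A
str × ( str ) -> int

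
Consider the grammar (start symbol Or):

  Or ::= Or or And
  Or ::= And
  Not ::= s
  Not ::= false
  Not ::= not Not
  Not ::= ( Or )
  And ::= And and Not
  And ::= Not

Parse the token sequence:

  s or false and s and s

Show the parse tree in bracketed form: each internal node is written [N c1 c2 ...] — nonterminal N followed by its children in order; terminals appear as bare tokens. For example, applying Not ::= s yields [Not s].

Or
Or or And
And or And
Not or And
s or And
s or And and Not
s or And and Not and Not
s or Not and Not and Not
s or false and Not and Not
s or false and s and Not
s or false and s and s

[Or [Or [And [Not s]]] or [And [And [And [Not false]] and [Not s]] and [Not s]]]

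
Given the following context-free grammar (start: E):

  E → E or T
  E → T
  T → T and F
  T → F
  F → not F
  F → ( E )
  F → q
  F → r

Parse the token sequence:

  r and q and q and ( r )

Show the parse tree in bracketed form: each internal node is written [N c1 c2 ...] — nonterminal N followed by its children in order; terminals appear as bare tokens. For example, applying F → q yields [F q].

[E [T [T [T [T [F r]] and [F q]] and [F q]] and [F ( [E [T [F r]]] )]]]

E
T
T and F
T and F and F
T and F and F and F
F and F and F and F
r and F and F and F
r and q and F and F
r and q and q and F
r and q and q and ( E )
r and q and q and ( T )
r and q and q and ( F )
r and q and q and ( r )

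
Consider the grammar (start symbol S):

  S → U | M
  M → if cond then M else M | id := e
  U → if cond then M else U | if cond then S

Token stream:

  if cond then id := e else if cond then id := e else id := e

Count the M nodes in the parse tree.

5

[S [M if cond then [M id := e] else [M if cond then [M id := e] else [M id := e]]]]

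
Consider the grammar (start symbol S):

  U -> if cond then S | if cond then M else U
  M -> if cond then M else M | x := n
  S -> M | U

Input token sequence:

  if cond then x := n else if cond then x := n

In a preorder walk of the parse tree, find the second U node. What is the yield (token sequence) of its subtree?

if cond then x := n

[S [U if cond then [M x := n] else [U if cond then [S [M x := n]]]]]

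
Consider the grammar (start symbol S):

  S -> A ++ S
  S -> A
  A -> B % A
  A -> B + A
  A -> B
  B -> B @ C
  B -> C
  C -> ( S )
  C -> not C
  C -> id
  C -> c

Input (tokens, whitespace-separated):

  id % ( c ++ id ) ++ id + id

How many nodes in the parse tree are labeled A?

6

[S [A [B [C id]] % [A [B [C ( [S [A [B [C c]]] ++ [S [A [B [C id]]]]] )]]]] ++ [S [A [B [C id]] + [A [B [C id]]]]]]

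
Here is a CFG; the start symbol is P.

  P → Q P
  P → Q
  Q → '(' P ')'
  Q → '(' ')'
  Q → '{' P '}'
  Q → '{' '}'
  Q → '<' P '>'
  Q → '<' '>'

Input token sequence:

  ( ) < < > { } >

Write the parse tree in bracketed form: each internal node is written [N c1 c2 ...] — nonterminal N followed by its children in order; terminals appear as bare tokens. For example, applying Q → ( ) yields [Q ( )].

P
Q P
( ) P
( ) Q
( ) < P >
( ) < Q P >
( ) < < > P >
( ) < < > Q >
( ) < < > { } >

[P [Q ( )] [P [Q < [P [Q < >] [P [Q { }]]] >]]]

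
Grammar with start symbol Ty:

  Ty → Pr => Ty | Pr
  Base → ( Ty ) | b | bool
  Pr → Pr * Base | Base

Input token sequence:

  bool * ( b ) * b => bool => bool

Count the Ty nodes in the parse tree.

[Ty [Pr [Pr [Pr [Base bool]] * [Base ( [Ty [Pr [Base b]]] )]] * [Base b]] => [Ty [Pr [Base bool]] => [Ty [Pr [Base bool]]]]]

4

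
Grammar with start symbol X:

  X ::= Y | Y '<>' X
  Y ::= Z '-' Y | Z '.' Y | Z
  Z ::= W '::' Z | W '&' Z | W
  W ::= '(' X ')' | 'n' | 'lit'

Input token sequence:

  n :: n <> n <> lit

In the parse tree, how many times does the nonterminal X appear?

[X [Y [Z [W n] :: [Z [W n]]]] <> [X [Y [Z [W n]]] <> [X [Y [Z [W lit]]]]]]

3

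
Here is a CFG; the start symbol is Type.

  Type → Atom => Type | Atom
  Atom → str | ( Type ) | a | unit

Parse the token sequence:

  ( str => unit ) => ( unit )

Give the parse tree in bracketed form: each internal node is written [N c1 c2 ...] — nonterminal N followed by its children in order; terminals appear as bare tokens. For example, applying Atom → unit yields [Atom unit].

Type
Atom => Type
( Type ) => Type
( Atom => Type ) => Type
( str => Type ) => Type
( str => Atom ) => Type
( str => unit ) => Type
( str => unit ) => Atom
( str => unit ) => ( Type )
( str => unit ) => ( Atom )
( str => unit ) => ( unit )

[Type [Atom ( [Type [Atom str] => [Type [Atom unit]]] )] => [Type [Atom ( [Type [Atom unit]] )]]]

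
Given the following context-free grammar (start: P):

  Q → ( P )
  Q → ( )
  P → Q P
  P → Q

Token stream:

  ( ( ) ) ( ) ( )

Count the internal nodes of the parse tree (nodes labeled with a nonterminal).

[P [Q ( [P [Q ( )]] )] [P [Q ( )] [P [Q ( )]]]]

8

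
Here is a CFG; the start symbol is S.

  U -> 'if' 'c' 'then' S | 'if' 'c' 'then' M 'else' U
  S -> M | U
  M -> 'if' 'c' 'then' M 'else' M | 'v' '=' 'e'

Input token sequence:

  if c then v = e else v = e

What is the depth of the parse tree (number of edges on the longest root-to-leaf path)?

[S [M if c then [M v = e] else [M v = e]]]

3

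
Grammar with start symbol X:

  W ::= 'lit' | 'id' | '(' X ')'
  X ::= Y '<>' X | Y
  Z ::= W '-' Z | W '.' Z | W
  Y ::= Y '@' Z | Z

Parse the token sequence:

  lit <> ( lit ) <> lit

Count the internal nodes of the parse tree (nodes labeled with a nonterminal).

16

[X [Y [Z [W lit]]] <> [X [Y [Z [W ( [X [Y [Z [W lit]]]] )]]] <> [X [Y [Z [W lit]]]]]]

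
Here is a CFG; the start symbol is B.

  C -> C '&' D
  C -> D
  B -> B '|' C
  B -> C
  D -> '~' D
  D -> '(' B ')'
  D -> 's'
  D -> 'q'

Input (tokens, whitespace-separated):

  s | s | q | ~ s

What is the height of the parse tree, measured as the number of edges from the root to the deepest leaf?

6

[B [B [B [B [C [D s]]] | [C [D s]]] | [C [D q]]] | [C [D ~ [D s]]]]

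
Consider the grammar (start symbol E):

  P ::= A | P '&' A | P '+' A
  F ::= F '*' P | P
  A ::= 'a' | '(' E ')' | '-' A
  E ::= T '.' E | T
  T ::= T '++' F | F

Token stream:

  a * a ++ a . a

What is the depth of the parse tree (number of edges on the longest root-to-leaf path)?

7

[E [T [T [F [F [P [A a]]] * [P [A a]]]] ++ [F [P [A a]]]] . [E [T [F [P [A a]]]]]]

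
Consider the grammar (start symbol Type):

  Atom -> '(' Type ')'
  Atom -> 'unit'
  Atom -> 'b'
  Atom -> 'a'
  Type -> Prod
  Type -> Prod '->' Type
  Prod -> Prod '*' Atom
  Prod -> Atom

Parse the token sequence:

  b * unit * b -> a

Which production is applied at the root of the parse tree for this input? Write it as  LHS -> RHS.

[Type [Prod [Prod [Prod [Atom b]] * [Atom unit]] * [Atom b]] -> [Type [Prod [Atom a]]]]

Type -> Prod '->' Type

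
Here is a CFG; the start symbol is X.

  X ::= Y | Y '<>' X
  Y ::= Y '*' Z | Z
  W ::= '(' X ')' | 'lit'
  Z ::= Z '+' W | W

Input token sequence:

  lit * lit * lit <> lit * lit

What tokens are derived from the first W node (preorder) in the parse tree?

lit

[X [Y [Y [Y [Z [W lit]]] * [Z [W lit]]] * [Z [W lit]]] <> [X [Y [Y [Z [W lit]]] * [Z [W lit]]]]]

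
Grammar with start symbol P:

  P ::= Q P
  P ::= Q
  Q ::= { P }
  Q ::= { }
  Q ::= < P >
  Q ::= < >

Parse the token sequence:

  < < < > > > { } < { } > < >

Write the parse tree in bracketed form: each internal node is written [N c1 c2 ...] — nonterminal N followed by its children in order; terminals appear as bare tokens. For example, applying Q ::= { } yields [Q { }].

[P [Q < [P [Q < [P [Q < >]] >]] >] [P [Q { }] [P [Q < [P [Q { }]] >] [P [Q < >]]]]]

P
Q P
< P > P
< Q > P
< < P > > P
< < Q > > P
< < < > > > P
< < < > > > Q P
< < < > > > { } P
< < < > > > { } Q P
< < < > > > { } < P > P
< < < > > > { } < Q > P
< < < > > > { } < { } > P
< < < > > > { } < { } > Q
< < < > > > { } < { } > < >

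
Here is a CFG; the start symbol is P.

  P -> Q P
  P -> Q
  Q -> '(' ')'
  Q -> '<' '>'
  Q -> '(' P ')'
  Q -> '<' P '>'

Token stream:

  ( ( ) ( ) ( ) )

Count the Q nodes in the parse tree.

4

[P [Q ( [P [Q ( )] [P [Q ( )] [P [Q ( )]]]] )]]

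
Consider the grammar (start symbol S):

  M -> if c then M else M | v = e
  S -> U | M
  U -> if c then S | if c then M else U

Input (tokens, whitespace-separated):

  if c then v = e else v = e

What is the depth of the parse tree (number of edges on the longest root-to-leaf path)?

3

[S [M if c then [M v = e] else [M v = e]]]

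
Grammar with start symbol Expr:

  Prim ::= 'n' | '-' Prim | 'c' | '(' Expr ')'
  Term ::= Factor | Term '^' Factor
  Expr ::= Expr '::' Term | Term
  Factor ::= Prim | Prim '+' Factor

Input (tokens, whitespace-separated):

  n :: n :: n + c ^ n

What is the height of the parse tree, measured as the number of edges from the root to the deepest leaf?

6

[Expr [Expr [Expr [Term [Factor [Prim n]]]] :: [Term [Factor [Prim n]]]] :: [Term [Term [Factor [Prim n] + [Factor [Prim c]]]] ^ [Factor [Prim n]]]]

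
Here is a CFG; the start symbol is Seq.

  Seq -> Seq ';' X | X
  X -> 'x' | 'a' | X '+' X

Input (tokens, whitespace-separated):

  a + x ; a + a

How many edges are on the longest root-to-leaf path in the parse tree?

4

[Seq [Seq [X [X a] + [X x]]] ; [X [X a] + [X a]]]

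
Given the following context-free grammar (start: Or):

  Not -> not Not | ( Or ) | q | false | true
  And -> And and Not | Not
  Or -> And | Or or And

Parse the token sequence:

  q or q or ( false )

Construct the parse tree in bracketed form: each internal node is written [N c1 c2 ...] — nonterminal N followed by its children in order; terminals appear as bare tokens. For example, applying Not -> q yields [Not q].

Or
Or or And
Or or And or And
And or And or And
Not or And or And
q or And or And
q or Not or And
q or q or And
q or q or Not
q or q or ( Or )
q or q or ( And )
q or q or ( Not )
q or q or ( false )

[Or [Or [Or [And [Not q]]] or [And [Not q]]] or [And [Not ( [Or [And [Not false]]] )]]]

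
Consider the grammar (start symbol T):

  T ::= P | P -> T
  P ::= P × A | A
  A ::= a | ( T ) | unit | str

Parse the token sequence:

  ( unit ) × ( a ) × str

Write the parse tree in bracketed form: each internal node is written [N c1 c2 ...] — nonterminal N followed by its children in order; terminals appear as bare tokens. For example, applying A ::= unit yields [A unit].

[T [P [P [P [A ( [T [P [A unit]]] )]] × [A ( [T [P [A a]]] )]] × [A str]]]

T
P
P × A
P × A × A
A × A × A
( T ) × A × A
( P ) × A × A
( A ) × A × A
( unit ) × A × A
( unit ) × ( T ) × A
( unit ) × ( P ) × A
( unit ) × ( A ) × A
( unit ) × ( a ) × A
( unit ) × ( a ) × str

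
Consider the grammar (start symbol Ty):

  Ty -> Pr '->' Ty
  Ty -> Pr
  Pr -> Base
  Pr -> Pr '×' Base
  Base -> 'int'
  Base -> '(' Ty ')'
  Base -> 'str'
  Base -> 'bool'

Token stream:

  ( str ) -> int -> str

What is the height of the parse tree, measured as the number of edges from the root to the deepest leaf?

6

[Ty [Pr [Base ( [Ty [Pr [Base str]]] )]] -> [Ty [Pr [Base int]] -> [Ty [Pr [Base str]]]]]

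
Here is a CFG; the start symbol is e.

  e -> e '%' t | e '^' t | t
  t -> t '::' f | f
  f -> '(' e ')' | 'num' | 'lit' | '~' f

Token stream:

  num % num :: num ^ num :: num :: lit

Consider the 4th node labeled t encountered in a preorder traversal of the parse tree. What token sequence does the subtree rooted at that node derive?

num :: num :: lit

[e [e [e [t [f num]]] % [t [t [f num]] :: [f num]]] ^ [t [t [t [f num]] :: [f num]] :: [f lit]]]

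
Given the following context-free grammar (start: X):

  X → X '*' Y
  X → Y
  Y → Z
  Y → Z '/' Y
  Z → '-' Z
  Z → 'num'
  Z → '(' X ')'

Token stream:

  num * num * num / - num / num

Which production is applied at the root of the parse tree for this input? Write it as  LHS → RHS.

[X [X [X [Y [Z num]]] * [Y [Z num]]] * [Y [Z num] / [Y [Z - [Z num]] / [Y [Z num]]]]]

X → X '*' Y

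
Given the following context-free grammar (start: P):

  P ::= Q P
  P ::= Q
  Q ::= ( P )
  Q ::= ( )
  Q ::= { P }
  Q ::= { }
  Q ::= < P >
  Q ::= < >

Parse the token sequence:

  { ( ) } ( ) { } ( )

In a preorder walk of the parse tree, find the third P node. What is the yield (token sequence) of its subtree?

( ) { } ( )

[P [Q { [P [Q ( )]] }] [P [Q ( )] [P [Q { }] [P [Q ( )]]]]]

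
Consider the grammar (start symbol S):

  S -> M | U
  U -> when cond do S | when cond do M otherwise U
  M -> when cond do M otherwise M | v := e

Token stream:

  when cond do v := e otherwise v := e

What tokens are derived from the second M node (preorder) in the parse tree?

[S [M when cond do [M v := e] otherwise [M v := e]]]

v := e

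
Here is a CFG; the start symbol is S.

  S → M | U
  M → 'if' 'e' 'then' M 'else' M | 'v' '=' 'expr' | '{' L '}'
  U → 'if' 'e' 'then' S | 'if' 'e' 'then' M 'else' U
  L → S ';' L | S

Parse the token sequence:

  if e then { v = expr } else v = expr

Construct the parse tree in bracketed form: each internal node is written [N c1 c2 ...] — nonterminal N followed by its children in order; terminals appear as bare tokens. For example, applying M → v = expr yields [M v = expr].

[S [M if e then [M { [L [S [M v = expr]]] }] else [M v = expr]]]

S
M
if e then M else M
if e then { L } else M
if e then { S } else M
if e then { M } else M
if e then { v = expr } else M
if e then { v = expr } else v = expr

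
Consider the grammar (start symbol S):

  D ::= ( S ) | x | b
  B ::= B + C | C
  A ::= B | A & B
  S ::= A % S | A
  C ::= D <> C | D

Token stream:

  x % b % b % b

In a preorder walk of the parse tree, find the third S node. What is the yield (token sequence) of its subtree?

b % b

[S [A [B [C [D x]]]] % [S [A [B [C [D b]]]] % [S [A [B [C [D b]]]] % [S [A [B [C [D b]]]]]]]]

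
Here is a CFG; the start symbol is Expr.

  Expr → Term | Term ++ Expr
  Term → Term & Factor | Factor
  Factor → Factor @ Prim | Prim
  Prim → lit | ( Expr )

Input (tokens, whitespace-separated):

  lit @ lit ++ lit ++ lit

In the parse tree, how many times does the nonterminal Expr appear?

[Expr [Term [Factor [Factor [Prim lit]] @ [Prim lit]]] ++ [Expr [Term [Factor [Prim lit]]] ++ [Expr [Term [Factor [Prim lit]]]]]]

3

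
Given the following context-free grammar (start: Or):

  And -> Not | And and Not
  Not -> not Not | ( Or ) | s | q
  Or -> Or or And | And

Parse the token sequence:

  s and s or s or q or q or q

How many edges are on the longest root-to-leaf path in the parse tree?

8

[Or [Or [Or [Or [Or [And [And [Not s]] and [Not s]]] or [And [Not s]]] or [And [Not q]]] or [And [Not q]]] or [And [Not q]]]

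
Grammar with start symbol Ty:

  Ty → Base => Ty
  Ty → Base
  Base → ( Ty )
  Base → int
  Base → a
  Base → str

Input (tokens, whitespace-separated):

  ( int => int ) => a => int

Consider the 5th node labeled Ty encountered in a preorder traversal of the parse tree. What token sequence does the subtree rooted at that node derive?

[Ty [Base ( [Ty [Base int] => [Ty [Base int]]] )] => [Ty [Base a] => [Ty [Base int]]]]

int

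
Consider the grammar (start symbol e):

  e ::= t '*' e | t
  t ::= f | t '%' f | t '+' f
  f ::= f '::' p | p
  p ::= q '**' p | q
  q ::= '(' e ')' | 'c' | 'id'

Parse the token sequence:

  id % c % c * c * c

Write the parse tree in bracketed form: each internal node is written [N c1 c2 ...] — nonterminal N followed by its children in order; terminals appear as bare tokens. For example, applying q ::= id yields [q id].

e
t * e
t % f * e
t % f % f * e
f % f % f * e
p % f % f * e
q % f % f * e
id % f % f * e
id % p % f * e
id % q % f * e
id % c % f * e
id % c % p * e
id % c % q * e
id % c % c * e
id % c % c * t * e
id % c % c * f * e
id % c % c * p * e
id % c % c * q * e
id % c % c * c * e
id % c % c * c * t
id % c % c * c * f
id % c % c * c * p
id % c % c * c * q
id % c % c * c * c

[e [t [t [t [f [p [q id]]]] % [f [p [q c]]]] % [f [p [q c]]]] * [e [t [f [p [q c]]]] * [e [t [f [p [q c]]]]]]]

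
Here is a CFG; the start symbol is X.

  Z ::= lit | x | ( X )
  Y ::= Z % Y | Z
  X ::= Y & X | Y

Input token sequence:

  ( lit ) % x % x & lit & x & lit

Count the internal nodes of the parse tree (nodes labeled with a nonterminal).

[X [Y [Z ( [X [Y [Z lit]]] )] % [Y [Z x] % [Y [Z x]]]] & [X [Y [Z lit]] & [X [Y [Z x]] & [X [Y [Z lit]]]]]]

19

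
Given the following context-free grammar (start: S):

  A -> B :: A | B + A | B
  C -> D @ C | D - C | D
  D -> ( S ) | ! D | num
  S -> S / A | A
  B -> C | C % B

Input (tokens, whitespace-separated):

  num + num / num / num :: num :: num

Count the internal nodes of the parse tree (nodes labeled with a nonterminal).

[S [S [S [A [B [C [D num]]] + [A [B [C [D num]]]]]] / [A [B [C [D num]]]]] / [A [B [C [D num]]] :: [A [B [C [D num]]] :: [A [B [C [D num]]]]]]]

27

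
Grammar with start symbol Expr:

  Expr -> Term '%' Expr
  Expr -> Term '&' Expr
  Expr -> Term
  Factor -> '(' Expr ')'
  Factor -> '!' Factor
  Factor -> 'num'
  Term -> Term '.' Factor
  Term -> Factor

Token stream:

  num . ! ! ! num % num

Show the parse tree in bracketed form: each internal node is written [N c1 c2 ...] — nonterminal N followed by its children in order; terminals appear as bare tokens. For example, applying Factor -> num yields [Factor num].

[Expr [Term [Term [Factor num]] . [Factor ! [Factor ! [Factor ! [Factor num]]]]] % [Expr [Term [Factor num]]]]

Expr
Term % Expr
Term . Factor % Expr
Factor . Factor % Expr
num . Factor % Expr
num . ! Factor % Expr
num . ! ! Factor % Expr
num . ! ! ! Factor % Expr
num . ! ! ! num % Expr
num . ! ! ! num % Term
num . ! ! ! num % Factor
num . ! ! ! num % num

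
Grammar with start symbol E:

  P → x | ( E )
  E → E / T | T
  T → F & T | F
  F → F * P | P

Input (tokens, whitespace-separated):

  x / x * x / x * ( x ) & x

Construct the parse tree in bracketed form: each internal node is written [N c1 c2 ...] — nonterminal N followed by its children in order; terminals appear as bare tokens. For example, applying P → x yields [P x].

[E [E [E [T [F [P x]]]] / [T [F [F [P x]] * [P x]]]] / [T [F [F [P x]] * [P ( [E [T [F [P x]]]] )]] & [T [F [P x]]]]]

E
E / T
E / T / T
T / T / T
F / T / T
P / T / T
x / T / T
x / F / T
x / F * P / T
x / P * P / T
x / x * P / T
x / x * x / T
x / x * x / F & T
x / x * x / F * P & T
x / x * x / P * P & T
x / x * x / x * P & T
x / x * x / x * ( E ) & T
x / x * x / x * ( T ) & T
x / x * x / x * ( F ) & T
x / x * x / x * ( P ) & T
x / x * x / x * ( x ) & T
x / x * x / x * ( x ) & F
x / x * x / x * ( x ) & P
x / x * x / x * ( x ) & x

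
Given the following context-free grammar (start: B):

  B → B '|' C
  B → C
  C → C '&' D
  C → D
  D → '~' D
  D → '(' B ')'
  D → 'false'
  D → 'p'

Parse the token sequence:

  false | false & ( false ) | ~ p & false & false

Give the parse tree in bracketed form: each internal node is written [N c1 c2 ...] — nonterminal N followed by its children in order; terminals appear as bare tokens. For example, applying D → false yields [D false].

B
B | C
B | C | C
C | C | C
D | C | C
false | C | C
false | C & D | C
false | D & D | C
false | false & D | C
false | false & ( B ) | C
false | false & ( C ) | C
false | false & ( D ) | C
false | false & ( false ) | C
false | false & ( false ) | C & D
false | false & ( false ) | C & D & D
false | false & ( false ) | D & D & D
false | false & ( false ) | ~ D & D & D
false | false & ( false ) | ~ p & D & D
false | false & ( false ) | ~ p & false & D
false | false & ( false ) | ~ p & false & false

[B [B [B [C [D false]]] | [C [C [D false]] & [D ( [B [C [D false]]] )]]] | [C [C [C [D ~ [D p]]] & [D false]] & [D false]]]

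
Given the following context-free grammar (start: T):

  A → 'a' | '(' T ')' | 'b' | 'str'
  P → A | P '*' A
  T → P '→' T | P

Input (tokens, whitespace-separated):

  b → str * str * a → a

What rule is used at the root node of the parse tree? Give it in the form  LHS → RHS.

[T [P [A b]] → [T [P [P [P [A str]] * [A str]] * [A a]] → [T [P [A a]]]]]

T → P '→' T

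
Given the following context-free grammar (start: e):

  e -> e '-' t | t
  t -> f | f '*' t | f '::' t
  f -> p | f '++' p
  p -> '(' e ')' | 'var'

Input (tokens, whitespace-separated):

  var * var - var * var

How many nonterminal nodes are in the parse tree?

[e [e [t [f [p var]] * [t [f [p var]]]]] - [t [f [p var]] * [t [f [p var]]]]]

14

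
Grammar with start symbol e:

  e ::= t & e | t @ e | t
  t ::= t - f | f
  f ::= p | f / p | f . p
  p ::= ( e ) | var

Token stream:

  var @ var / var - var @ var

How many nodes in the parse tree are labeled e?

3

[e [t [f [p var]]] @ [e [t [t [f [f [p var]] / [p var]]] - [f [p var]]] @ [e [t [f [p var]]]]]]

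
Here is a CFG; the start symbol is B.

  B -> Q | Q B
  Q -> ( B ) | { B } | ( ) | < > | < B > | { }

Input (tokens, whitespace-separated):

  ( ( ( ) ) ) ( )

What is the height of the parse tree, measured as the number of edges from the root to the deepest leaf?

6

[B [Q ( [B [Q ( [B [Q ( )]] )]] )] [B [Q ( )]]]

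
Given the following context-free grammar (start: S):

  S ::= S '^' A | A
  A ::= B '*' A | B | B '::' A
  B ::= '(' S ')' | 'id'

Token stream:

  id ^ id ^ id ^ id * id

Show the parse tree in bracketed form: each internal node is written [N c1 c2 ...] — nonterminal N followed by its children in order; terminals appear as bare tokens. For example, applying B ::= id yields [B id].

S
S ^ A
S ^ A ^ A
S ^ A ^ A ^ A
A ^ A ^ A ^ A
B ^ A ^ A ^ A
id ^ A ^ A ^ A
id ^ B ^ A ^ A
id ^ id ^ A ^ A
id ^ id ^ B ^ A
id ^ id ^ id ^ A
id ^ id ^ id ^ B * A
id ^ id ^ id ^ id * A
id ^ id ^ id ^ id * B
id ^ id ^ id ^ id * id

[S [S [S [S [A [B id]]] ^ [A [B id]]] ^ [A [B id]]] ^ [A [B id] * [A [B id]]]]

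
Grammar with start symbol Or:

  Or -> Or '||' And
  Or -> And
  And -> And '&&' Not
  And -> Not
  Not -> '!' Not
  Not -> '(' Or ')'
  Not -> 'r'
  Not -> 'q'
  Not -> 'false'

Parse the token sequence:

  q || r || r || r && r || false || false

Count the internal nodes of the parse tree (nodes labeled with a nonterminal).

20

[Or [Or [Or [Or [Or [Or [And [Not q]]] || [And [Not r]]] || [And [Not r]]] || [And [And [Not r]] && [Not r]]] || [And [Not false]]] || [And [Not false]]]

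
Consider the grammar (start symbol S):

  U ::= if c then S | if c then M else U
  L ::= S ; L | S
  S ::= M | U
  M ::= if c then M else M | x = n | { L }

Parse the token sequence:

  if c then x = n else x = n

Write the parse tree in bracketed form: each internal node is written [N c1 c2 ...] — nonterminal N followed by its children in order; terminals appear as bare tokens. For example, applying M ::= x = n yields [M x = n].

S
M
if c then M else M
if c then x = n else M
if c then x = n else x = n

[S [M if c then [M x = n] else [M x = n]]]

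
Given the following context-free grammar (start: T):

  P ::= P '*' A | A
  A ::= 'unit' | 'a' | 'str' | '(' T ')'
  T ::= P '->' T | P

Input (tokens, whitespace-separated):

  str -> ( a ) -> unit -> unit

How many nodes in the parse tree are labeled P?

5

[T [P [A str]] -> [T [P [A ( [T [P [A a]]] )]] -> [T [P [A unit]] -> [T [P [A unit]]]]]]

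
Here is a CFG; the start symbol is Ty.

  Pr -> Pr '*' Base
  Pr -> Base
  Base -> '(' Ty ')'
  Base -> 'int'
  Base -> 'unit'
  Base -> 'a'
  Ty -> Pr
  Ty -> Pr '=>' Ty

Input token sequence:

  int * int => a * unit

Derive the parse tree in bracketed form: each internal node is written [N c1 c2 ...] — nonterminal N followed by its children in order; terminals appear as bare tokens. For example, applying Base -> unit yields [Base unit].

Ty
Pr => Ty
Pr * Base => Ty
Base * Base => Ty
int * Base => Ty
int * int => Ty
int * int => Pr
int * int => Pr * Base
int * int => Base * Base
int * int => a * Base
int * int => a * unit

[Ty [Pr [Pr [Base int]] * [Base int]] => [Ty [Pr [Pr [Base a]] * [Base unit]]]]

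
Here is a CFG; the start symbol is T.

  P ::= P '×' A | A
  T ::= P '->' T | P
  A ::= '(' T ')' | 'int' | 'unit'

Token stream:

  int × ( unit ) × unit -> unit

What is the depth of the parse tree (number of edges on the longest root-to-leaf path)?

[T [P [P [P [A int]] × [A ( [T [P [A unit]]] )]] × [A unit]] -> [T [P [A unit]]]]

7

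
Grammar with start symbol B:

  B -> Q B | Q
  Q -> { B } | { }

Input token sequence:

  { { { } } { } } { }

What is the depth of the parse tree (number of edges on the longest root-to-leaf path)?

6

[B [Q { [B [Q { [B [Q { }]] }] [B [Q { }]]] }] [B [Q { }]]]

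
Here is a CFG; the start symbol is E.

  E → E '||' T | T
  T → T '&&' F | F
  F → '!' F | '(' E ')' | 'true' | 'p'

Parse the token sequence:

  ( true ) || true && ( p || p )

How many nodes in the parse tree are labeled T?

6

[E [E [T [F ( [E [T [F true]]] )]]] || [T [T [F true]] && [F ( [E [E [T [F p]]] || [T [F p]]] )]]]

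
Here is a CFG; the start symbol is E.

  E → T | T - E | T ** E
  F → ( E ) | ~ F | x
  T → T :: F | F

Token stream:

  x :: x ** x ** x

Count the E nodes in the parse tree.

[E [T [T [F x]] :: [F x]] ** [E [T [F x]] ** [E [T [F x]]]]]

3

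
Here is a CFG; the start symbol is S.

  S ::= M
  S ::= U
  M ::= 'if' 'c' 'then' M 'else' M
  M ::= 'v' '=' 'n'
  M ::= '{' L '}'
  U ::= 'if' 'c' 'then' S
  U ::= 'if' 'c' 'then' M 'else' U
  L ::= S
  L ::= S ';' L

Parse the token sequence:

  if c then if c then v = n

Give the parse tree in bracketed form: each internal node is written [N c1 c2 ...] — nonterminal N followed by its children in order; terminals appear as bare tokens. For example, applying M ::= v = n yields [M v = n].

[S [U if c then [S [U if c then [S [M v = n]]]]]]

S
U
if c then S
if c then U
if c then if c then S
if c then if c then M
if c then if c then v = n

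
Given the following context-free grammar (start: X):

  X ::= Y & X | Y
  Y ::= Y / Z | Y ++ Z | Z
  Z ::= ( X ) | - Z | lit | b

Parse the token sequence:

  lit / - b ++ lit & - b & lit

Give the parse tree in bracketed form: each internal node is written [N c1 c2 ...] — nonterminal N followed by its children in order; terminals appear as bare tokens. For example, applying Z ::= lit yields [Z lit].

X
Y & X
Y ++ Z & X
Y / Z ++ Z & X
Z / Z ++ Z & X
lit / Z ++ Z & X
lit / - Z ++ Z & X
lit / - b ++ Z & X
lit / - b ++ lit & X
lit / - b ++ lit & Y & X
lit / - b ++ lit & Z & X
lit / - b ++ lit & - Z & X
lit / - b ++ lit & - b & X
lit / - b ++ lit & - b & Y
lit / - b ++ lit & - b & Z
lit / - b ++ lit & - b & lit

[X [Y [Y [Y [Z lit]] / [Z - [Z b]]] ++ [Z lit]] & [X [Y [Z - [Z b]]] & [X [Y [Z lit]]]]]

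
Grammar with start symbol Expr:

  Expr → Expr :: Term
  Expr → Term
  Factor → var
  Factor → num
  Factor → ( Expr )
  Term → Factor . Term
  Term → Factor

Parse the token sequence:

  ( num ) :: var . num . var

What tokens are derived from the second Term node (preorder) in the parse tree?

num

[Expr [Expr [Term [Factor ( [Expr [Term [Factor num]]] )]]] :: [Term [Factor var] . [Term [Factor num] . [Term [Factor var]]]]]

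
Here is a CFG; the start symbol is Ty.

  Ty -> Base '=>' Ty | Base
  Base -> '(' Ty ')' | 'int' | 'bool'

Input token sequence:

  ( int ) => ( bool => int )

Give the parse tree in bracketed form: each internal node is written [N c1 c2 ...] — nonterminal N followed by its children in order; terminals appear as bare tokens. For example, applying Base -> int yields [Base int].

[Ty [Base ( [Ty [Base int]] )] => [Ty [Base ( [Ty [Base bool] => [Ty [Base int]]] )]]]

Ty
Base => Ty
( Ty ) => Ty
( Base ) => Ty
( int ) => Ty
( int ) => Base
( int ) => ( Ty )
( int ) => ( Base => Ty )
( int ) => ( bool => Ty )
( int ) => ( bool => Base )
( int ) => ( bool => int )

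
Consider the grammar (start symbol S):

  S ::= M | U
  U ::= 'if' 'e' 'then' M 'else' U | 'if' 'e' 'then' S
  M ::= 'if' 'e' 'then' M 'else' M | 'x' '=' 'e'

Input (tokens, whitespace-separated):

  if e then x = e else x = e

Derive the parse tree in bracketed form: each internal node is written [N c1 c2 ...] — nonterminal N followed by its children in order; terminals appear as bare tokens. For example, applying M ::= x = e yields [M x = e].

[S [M if e then [M x = e] else [M x = e]]]

S
M
if e then M else M
if e then x = e else M
if e then x = e else x = e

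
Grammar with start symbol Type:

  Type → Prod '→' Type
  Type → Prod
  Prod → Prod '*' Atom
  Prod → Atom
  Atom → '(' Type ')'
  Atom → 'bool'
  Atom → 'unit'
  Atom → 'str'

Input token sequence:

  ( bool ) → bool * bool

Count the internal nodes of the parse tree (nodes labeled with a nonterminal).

11

[Type [Prod [Atom ( [Type [Prod [Atom bool]]] )]] → [Type [Prod [Prod [Atom bool]] * [Atom bool]]]]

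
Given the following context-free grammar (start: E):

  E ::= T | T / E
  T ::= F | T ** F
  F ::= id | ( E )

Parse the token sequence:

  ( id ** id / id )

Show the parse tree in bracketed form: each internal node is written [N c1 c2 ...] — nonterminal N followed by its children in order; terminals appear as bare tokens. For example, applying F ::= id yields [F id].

[E [T [F ( [E [T [T [F id]] ** [F id]] / [E [T [F id]]]] )]]]

E
T
F
( E )
( T / E )
( T ** F / E )
( F ** F / E )
( id ** F / E )
( id ** id / E )
( id ** id / T )
( id ** id / F )
( id ** id / id )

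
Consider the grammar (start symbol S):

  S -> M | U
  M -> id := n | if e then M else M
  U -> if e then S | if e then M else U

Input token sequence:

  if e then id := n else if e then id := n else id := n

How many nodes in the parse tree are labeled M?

[S [M if e then [M id := n] else [M if e then [M id := n] else [M id := n]]]]

5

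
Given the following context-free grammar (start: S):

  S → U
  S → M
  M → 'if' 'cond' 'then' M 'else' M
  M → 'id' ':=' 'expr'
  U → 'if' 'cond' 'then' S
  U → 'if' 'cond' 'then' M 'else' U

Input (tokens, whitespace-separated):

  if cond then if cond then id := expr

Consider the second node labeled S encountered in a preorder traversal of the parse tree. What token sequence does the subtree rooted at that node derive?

[S [U if cond then [S [U if cond then [S [M id := expr]]]]]]

if cond then id := expr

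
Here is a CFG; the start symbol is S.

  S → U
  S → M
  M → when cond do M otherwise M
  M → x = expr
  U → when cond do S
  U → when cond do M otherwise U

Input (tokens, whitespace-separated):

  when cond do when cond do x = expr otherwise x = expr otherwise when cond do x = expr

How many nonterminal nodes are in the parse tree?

8

[S [U when cond do [M when cond do [M x = expr] otherwise [M x = expr]] otherwise [U when cond do [S [M x = expr]]]]]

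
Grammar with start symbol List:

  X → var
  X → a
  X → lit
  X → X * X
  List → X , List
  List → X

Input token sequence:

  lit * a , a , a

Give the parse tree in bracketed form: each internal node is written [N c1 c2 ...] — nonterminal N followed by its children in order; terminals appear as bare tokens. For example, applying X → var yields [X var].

List
X , List
X * X , List
lit * X , List
lit * a , List
lit * a , X , List
lit * a , a , List
lit * a , a , X
lit * a , a , a

[List [X [X lit] * [X a]] , [List [X a] , [List [X a]]]]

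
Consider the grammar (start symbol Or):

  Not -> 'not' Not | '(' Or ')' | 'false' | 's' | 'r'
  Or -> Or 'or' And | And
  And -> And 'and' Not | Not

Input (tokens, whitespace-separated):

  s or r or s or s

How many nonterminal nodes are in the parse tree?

12

[Or [Or [Or [Or [And [Not s]]] or [And [Not r]]] or [And [Not s]]] or [And [Not s]]]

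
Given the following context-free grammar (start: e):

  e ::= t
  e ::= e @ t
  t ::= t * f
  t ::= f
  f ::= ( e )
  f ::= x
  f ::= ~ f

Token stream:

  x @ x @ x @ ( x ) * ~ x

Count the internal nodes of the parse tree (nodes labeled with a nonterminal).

18

[e [e [e [e [t [f x]]] @ [t [f x]]] @ [t [f x]]] @ [t [t [f ( [e [t [f x]]] )]] * [f ~ [f x]]]]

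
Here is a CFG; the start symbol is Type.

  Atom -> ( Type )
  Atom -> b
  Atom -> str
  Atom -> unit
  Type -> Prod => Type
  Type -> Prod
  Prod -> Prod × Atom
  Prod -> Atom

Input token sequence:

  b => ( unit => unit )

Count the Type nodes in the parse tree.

4

[Type [Prod [Atom b]] => [Type [Prod [Atom ( [Type [Prod [Atom unit]] => [Type [Prod [Atom unit]]]] )]]]]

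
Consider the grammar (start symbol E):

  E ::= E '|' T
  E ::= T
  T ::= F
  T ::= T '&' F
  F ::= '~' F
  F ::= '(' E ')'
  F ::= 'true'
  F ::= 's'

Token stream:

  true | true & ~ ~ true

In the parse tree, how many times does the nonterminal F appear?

[E [E [T [F true]]] | [T [T [F true]] & [F ~ [F ~ [F true]]]]]

5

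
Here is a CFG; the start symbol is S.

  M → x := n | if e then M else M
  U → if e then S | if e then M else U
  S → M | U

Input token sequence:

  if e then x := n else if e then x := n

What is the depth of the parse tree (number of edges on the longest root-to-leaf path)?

5

[S [U if e then [M x := n] else [U if e then [S [M x := n]]]]]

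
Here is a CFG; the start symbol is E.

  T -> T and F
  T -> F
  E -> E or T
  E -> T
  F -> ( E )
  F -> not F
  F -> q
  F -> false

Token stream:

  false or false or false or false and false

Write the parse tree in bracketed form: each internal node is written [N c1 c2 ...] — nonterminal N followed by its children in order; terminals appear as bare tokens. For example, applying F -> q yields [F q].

[E [E [E [E [T [F false]]] or [T [F false]]] or [T [F false]]] or [T [T [F false]] and [F false]]]

E
E or T
E or T or T
E or T or T or T
T or T or T or T
F or T or T or T
false or T or T or T
false or F or T or T
false or false or T or T
false or false or F or T
false or false or false or T
false or false or false or T and F
false or false or false or F and F
false or false or false or false and F
false or false or false or false and false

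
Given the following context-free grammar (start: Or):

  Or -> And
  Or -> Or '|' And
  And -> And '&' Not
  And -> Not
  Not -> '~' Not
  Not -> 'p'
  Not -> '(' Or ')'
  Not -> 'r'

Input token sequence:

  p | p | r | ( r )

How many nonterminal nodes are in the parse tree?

[Or [Or [Or [Or [And [Not p]]] | [And [Not p]]] | [And [Not r]]] | [And [Not ( [Or [And [Not r]]] )]]]

15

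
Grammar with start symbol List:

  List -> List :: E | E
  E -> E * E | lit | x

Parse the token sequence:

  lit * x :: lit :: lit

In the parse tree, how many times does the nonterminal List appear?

[List [List [List [E [E lit] * [E x]]] :: [E lit]] :: [E lit]]

3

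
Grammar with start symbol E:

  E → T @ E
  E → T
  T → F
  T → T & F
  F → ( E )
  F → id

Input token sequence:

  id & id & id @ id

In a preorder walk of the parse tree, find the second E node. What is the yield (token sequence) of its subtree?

[E [T [T [T [F id]] & [F id]] & [F id]] @ [E [T [F id]]]]

id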